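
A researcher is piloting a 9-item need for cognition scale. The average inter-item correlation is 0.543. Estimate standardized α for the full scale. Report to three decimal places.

Standardized α = k·r̄ / (1 + (k−1)·r̄) = 9 × 0.543 / (1 + 8 × 0.543)
  = 4.8870 / 5.3440 = 0.914

α = 0.914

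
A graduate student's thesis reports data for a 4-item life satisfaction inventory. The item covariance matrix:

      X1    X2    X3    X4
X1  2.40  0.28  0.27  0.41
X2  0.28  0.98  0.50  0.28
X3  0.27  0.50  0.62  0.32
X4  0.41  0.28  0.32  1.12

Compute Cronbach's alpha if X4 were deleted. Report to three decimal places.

Remaining items: X1, X2, X3 (k = 3).
Σσ²ᵢ = 2.40 + 0.98 + 0.62 = 4.00
total variance = 4.00 + 2 × 1.05 = 6.10
α (item deleted) = (3/2)·(1 − 4.00/6.10) = 0.516

α = 0.516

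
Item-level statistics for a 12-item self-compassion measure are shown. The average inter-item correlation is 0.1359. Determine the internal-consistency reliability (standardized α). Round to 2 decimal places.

standardized α = 0.65

Standardized α = k·r̄ / (1 + (k−1)·r̄) = 12 × 0.1359 / (1 + 11 × 0.1359)
  = 1.6308 / 2.4949 = 0.65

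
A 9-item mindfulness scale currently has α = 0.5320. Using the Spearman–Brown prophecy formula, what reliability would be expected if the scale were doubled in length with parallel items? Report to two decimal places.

Length factor m = 2
α' = m·α / (1 + (m−1)·α)
   = 2 × 0.5320 / (1 + (2 − 1) × 0.5320)
   = 1.0640 / 1.5320 = 0.69

predicted reliability = 0.69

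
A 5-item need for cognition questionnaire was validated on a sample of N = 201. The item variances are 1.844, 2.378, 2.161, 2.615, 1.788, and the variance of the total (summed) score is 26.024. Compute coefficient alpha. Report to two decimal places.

Σσᵢ² = 1.844 + 2.378 + 2.161 + 2.615 + 1.788 = 10.786
α = (k/(k−1))·(1 − Σσᵢ²/σ²_total) = (5/4)·(1 − 10.786/26.024) = 0.73

coefficient alpha = 0.73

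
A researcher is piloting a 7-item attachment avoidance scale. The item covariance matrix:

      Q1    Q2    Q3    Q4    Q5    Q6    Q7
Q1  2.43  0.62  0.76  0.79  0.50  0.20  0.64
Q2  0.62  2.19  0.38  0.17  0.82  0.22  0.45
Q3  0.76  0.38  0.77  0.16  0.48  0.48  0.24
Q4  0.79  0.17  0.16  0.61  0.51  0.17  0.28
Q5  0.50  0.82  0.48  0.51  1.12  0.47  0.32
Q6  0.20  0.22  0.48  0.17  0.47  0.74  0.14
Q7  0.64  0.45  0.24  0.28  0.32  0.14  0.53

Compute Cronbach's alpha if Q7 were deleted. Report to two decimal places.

Cronbach's alpha = 0.76

Remaining items: Q1, Q2, Q3, Q4, Q5, Q6 (k = 6).
Σσ²ᵢ = 2.43 + 2.19 + 0.77 + 0.61 + 1.12 + 0.74 = 7.86
σ²_T = 7.86 + 2 × 6.73 = 21.32
α (item deleted) = (6/5)·(1 − 7.86/21.32) = 0.76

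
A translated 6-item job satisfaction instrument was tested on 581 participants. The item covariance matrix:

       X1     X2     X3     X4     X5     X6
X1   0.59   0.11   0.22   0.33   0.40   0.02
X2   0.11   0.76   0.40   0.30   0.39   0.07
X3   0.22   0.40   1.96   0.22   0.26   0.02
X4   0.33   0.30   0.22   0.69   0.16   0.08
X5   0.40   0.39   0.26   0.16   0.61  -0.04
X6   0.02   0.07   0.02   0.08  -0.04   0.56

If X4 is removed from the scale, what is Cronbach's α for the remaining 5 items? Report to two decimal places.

Remaining items: X1, X2, X3, X5, X6 (k = 5).
sum of item variances = 0.59 + 0.76 + 1.96 + 0.61 + 0.56 = 4.48
total variance = 4.48 + 2 × 1.85 = 8.18
α (item deleted) = (5/4)·(1 − 4.48/8.18) = 0.57

α = 0.57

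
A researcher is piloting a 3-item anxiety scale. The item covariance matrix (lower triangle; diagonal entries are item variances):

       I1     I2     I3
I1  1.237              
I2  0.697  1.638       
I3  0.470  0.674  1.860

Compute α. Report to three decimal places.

sum of item variances = 1.237 + 1.638 + 1.860 = 4.735
Sum of the distinct covariances = 1.841
σ²_total = 4.735 + 2 × 1.841 = 8.417
α = (k/(k−1))·(1 − sum of item variances/σ²_total) = (3/2)·(1 − 4.735/8.417) = 0.656

α = 0.656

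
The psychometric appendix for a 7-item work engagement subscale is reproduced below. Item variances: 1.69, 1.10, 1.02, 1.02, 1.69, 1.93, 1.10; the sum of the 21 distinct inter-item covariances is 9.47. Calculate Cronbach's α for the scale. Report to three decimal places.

Σσᵢ² = 1.69 + 1.10 + 1.02 + 1.02 + 1.69 + 1.93 + 1.10 = 9.55
Sum of distinct covariances = 9.47
total variance = Σσᵢ² + 2·Σcov = 9.55 + 2 × 9.47 = 28.49
α = (7/6)·(1 − 9.55/28.49) = 0.776

Cronbach's α = 0.776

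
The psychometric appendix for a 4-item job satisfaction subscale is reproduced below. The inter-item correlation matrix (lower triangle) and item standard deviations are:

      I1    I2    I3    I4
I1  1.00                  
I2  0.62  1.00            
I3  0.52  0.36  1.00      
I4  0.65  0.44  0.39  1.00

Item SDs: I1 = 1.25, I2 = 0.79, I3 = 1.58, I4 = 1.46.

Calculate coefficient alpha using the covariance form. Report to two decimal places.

Σσ²ᵢ = 1.25² + 0.79² + 1.58² + 1.46² = 6.8146
Covariances σ_ij = r_ij · s_i · s_j:
  σ(I1,I2) = 0.62 × 1.25 × 0.79 = 0.6123
  σ(I1,I3) = 0.52 × 1.25 × 1.58 = 1.0270
  σ(I1,I4) = 0.65 × 1.25 × 1.46 = 1.1863
  σ(I2,I3) = 0.36 × 0.79 × 1.58 = 0.4494
  σ(I2,I4) = 0.44 × 0.79 × 1.46 = 0.5075
  σ(I3,I4) = 0.39 × 1.58 × 1.46 = 0.8997
σ²_T = Σσ²ᵢ + 2·Σσ_ij = 6.8146 + 2 × 4.6822 = 16.1790
α = (4/3)·(1 − 6.8146/16.1790) = 0.77

α = 0.77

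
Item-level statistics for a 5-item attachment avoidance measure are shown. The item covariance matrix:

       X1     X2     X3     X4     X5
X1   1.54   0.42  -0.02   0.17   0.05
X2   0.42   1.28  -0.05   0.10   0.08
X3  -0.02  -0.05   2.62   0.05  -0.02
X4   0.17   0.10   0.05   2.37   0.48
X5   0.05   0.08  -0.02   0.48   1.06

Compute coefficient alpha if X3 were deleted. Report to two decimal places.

Remaining items: X1, X2, X4, X5 (k = 4).
ΣVar(i) = 1.54 + 1.28 + 2.37 + 1.06 = 6.25
σ²_T = 6.25 + 2 × 1.30 = 8.85
α (item deleted) = (4/3)·(1 − 6.25/8.85) = 0.39

α = 0.39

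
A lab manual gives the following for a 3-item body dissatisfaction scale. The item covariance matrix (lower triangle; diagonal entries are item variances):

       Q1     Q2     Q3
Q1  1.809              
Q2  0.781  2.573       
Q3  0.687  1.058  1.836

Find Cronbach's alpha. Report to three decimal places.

ΣVar(i) = 1.809 + 2.573 + 1.836 = 6.218
Sum of off-diagonal covariances = 2.526
total variance = 6.218 + 2 × 2.526 = 11.270
α = (k/(k−1))·(1 − ΣVar(i)/total variance) = (3/2)·(1 − 6.218/11.270) = 0.672

Cronbach's alpha = 0.672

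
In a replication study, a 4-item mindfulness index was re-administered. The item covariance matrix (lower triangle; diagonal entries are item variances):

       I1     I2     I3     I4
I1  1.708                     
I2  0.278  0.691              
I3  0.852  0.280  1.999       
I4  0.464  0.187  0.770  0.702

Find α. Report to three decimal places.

ΣVar(i) = 1.708 + 0.691 + 1.999 + 0.702 = 5.100
Σ_{i<j} σ_ij = 2.831
total variance = 5.100 + 2 × 2.831 = 10.762
α = (k/(k−1))·(1 − ΣVar(i)/total variance) = (4/3)·(1 − 5.100/10.762) = 0.701

α = 0.701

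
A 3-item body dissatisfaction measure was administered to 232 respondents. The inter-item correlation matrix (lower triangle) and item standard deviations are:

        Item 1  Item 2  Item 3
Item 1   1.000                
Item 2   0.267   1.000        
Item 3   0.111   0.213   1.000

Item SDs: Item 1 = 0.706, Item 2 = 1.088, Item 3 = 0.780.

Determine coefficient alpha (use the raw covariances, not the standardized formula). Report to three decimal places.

Σσ²ᵢ = 0.706² + 1.088² + 0.780² = 2.2906
Covariances σ_ij = r_ij · s_i · s_j:
  σ(Item 1,Item 2) = 0.267 × 0.706 × 1.088 = 0.2051
  σ(Item 1,Item 3) = 0.111 × 0.706 × 0.780 = 0.0611
  σ(Item 2,Item 3) = 0.213 × 1.088 × 0.780 = 0.1808
σ²_T = Σσ²ᵢ + 2·Σσ_ij = 2.2906 + 2 × 0.4470 = 3.1846
α = (3/2)·(1 − 2.2906/3.1846) = 0.421

α = 0.421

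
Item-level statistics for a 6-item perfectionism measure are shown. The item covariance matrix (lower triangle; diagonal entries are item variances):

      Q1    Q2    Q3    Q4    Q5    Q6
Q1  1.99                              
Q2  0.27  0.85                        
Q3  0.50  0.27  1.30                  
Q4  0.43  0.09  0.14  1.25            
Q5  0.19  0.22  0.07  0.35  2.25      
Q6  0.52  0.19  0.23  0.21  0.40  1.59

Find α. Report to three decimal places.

Σσᵢ² = 1.99 + 0.85 + 1.30 + 1.25 + 2.25 + 1.59 = 9.23
Sum of the distinct covariances = 4.08
σ²_total = 9.23 + 2 × 4.08 = 17.39
α = (k/(k−1))·(1 − Σσᵢ²/σ²_total) = (6/5)·(1 − 9.23/17.39) = 0.563

α = 0.563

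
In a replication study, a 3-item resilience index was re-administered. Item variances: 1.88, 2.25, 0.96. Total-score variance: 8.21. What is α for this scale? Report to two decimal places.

α = 0.57

ΣVar(i) = 1.88 + 2.25 + 0.96 = 5.09
α = (k/(k−1))·(1 − ΣVar(i)/Var(T)) = (3/2)·(1 − 5.09/8.21) = 0.57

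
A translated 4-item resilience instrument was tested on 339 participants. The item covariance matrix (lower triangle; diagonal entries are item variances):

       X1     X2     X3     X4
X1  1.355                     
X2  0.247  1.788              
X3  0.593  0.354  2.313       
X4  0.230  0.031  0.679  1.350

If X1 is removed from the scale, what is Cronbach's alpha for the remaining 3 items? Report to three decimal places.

Remaining items: X2, X3, X4 (k = 3).
Σσ²ᵢ = 1.788 + 2.313 + 1.350 = 5.451
σ²_total = 5.451 + 2 × 1.064 = 7.579
α (item deleted) = (3/2)·(1 − 5.451/7.579) = 0.421

α = 0.421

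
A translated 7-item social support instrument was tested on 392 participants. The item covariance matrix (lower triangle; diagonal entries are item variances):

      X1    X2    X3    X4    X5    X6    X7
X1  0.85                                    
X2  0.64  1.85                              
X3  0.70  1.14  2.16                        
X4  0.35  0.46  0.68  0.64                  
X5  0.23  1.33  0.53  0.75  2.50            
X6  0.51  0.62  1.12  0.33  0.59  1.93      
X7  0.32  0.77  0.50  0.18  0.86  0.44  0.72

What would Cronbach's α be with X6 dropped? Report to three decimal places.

α = 0.821

Remaining items: X1, X2, X3, X4, X5, X7 (k = 6).
sum of item variances = 0.85 + 1.85 + 2.16 + 0.64 + 2.50 + 0.72 = 8.72
σ²_T = 8.72 + 2 × 9.44 = 27.60
α (item deleted) = (6/5)·(1 − 8.72/27.60) = 0.821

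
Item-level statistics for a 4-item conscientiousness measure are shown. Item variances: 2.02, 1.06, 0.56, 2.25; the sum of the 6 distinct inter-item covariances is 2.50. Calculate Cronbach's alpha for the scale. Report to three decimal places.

sum of item variances = 2.02 + 1.06 + 0.56 + 2.25 = 5.89
Sum of distinct covariances = 2.50
Var(T) = sum of item variances + 2·Σcov = 5.89 + 2 × 2.50 = 10.89
α = (4/3)·(1 − 5.89/10.89) = 0.612

Cronbach's alpha = 0.612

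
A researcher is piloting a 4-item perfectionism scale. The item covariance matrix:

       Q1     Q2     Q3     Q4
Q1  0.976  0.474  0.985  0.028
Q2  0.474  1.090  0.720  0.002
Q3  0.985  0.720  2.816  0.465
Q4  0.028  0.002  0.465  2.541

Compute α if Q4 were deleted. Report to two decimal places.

Remaining items: Q1, Q2, Q3 (k = 3).
Σσᵢ² = 0.976 + 1.090 + 2.816 = 4.882
σ²_total = 4.882 + 2 × 2.179 = 9.240
α (item deleted) = (3/2)·(1 − 4.882/9.240) = 0.71

α = 0.71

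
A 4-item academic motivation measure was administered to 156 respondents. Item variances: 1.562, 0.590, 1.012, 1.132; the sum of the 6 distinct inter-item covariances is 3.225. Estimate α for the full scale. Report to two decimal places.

ΣVar(i) = 1.562 + 0.590 + 1.012 + 1.132 = 4.296
Sum of distinct covariances = 3.225
σ²_total = ΣVar(i) + 2·Σcov = 4.296 + 2 × 3.225 = 10.746
α = (4/3)·(1 − 4.296/10.746) = 0.80

α = 0.80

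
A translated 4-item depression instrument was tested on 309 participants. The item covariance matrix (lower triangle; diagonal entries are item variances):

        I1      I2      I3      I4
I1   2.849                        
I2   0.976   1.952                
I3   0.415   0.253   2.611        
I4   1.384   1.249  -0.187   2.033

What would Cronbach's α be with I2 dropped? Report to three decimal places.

Remaining items: I1, I3, I4 (k = 3).
sum of item variances = 2.849 + 2.611 + 2.033 = 7.493
total variance = 7.493 + 2 × 1.612 = 10.717
α (item deleted) = (3/2)·(1 − 7.493/10.717) = 0.451

Cronbach's α = 0.451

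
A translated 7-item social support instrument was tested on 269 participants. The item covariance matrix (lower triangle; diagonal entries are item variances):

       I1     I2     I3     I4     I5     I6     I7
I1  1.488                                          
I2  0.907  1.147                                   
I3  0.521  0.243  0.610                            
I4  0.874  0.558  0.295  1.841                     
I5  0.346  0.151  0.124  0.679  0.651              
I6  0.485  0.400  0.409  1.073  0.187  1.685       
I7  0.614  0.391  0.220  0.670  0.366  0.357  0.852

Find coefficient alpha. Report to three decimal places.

ΣVar(i) = 1.488 + 1.147 + 0.610 + 1.841 + 0.651 + 1.685 + 0.852 = 8.274
Σ_{i<j} σ_ij = 9.870
σ²_total = 8.274 + 2 × 9.870 = 28.014
α = (k/(k−1))·(1 − ΣVar(i)/σ²_total) = (7/6)·(1 − 8.274/28.014) = 0.822

coefficient alpha = 0.822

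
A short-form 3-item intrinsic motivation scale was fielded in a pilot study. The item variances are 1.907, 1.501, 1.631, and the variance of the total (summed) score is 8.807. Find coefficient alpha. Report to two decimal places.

ΣVar(i) = 1.907 + 1.501 + 1.631 = 5.039
α = (k/(k−1))·(1 − ΣVar(i)/σ²_T) = (3/2)·(1 − 5.039/8.807) = 0.64

coefficient alpha = 0.64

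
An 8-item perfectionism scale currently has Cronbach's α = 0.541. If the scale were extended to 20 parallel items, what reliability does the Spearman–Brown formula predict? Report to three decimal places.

Length factor m = 20/8 = 2.5000
α' = m·α / (1 + (m−1)·α)
   = 20/8 × 0.541 / (1 + (20/8 − 1) × 0.541)
   = 1.3525 / 1.8115 = 0.747

predicted reliability = 0.747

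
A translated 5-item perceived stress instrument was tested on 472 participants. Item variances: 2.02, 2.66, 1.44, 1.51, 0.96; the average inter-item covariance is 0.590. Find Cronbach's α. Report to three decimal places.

sum of item variances = 2.02 + 2.66 + 1.44 + 1.51 + 0.96 = 8.59
Sum of the 10 distinct covariances = 10 × 0.590 = 5.900
Var(T) = sum of item variances + 2·Σcov = 8.59 + 2 × 5.900 = 20.390
α = (5/4)·(1 − 8.59/20.390) = 0.723

α = 0.723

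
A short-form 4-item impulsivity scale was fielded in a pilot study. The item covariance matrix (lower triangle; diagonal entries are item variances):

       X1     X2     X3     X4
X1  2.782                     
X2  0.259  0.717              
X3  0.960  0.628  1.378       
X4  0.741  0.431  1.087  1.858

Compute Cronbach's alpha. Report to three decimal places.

Σσ²ᵢ = 2.782 + 0.717 + 1.378 + 1.858 = 6.735
Sum of off-diagonal covariances = 4.106
σ²_total = 6.735 + 2 × 4.106 = 14.947
α = (k/(k−1))·(1 − Σσ²ᵢ/σ²_total) = (4/3)·(1 − 6.735/14.947) = 0.733

Cronbach's alpha = 0.733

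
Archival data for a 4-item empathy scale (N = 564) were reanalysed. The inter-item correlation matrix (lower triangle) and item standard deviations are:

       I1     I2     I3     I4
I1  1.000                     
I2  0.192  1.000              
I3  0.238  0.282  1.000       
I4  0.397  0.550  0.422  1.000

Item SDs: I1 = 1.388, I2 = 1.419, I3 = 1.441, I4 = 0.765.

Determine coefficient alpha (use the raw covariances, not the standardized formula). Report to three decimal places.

α = 0.625

Σσ²ᵢ = 1.388² + 1.419² + 1.441² + 0.765² = 6.6018
Covariances σ_ij = r_ij · s_i · s_j:
  σ(I1,I2) = 0.192 × 1.388 × 1.419 = 0.3782
  σ(I1,I3) = 0.238 × 1.388 × 1.441 = 0.4760
  σ(I1,I4) = 0.397 × 1.388 × 0.765 = 0.4215
  σ(I2,I3) = 0.282 × 1.419 × 1.441 = 0.5766
  σ(I2,I4) = 0.550 × 1.419 × 0.765 = 0.5970
  σ(I3,I4) = 0.422 × 1.441 × 0.765 = 0.4652
σ²_T = Σσ²ᵢ + 2·Σσ_ij = 6.6018 + 2 × 2.9145 = 12.4308
α = (4/3)·(1 − 6.6018/12.4308) = 0.625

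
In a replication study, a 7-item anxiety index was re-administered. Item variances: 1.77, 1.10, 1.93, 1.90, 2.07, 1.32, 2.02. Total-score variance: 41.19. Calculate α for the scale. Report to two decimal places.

α = 0.82

sum of item variances = 1.77 + 1.10 + 1.93 + 1.90 + 2.07 + 1.32 + 2.02 = 12.11
α = (k/(k−1))·(1 − sum of item variances/σ²_total) = (7/6)·(1 − 12.11/41.19) = 0.82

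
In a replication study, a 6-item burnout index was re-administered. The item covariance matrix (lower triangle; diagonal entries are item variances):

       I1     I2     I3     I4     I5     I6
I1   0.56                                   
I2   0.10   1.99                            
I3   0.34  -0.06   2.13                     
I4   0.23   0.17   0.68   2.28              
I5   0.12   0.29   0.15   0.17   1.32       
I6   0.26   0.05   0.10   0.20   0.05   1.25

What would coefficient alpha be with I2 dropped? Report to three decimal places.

α = 0.474

Remaining items: I1, I3, I4, I5, I6 (k = 5).
Σσ²ᵢ = 0.56 + 2.13 + 2.28 + 1.32 + 1.25 = 7.54
σ²_T = 7.54 + 2 × 2.30 = 12.14
α (item deleted) = (5/4)·(1 − 7.54/12.14) = 0.474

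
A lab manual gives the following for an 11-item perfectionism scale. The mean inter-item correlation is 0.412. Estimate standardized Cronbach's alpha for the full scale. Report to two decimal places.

standardized Cronbach's alpha = 0.89

Standardized α = k·r̄ / (1 + (k−1)·r̄) = 11 × 0.412 / (1 + 10 × 0.412)
  = 4.5320 / 5.1200 = 0.89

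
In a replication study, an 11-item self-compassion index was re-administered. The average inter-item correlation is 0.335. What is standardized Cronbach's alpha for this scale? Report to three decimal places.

Standardized α = k·r̄ / (1 + (k−1)·r̄) = 11 × 0.335 / (1 + 10 × 0.335)
  = 3.6850 / 4.3500 = 0.847

standardized Cronbach's alpha = 0.847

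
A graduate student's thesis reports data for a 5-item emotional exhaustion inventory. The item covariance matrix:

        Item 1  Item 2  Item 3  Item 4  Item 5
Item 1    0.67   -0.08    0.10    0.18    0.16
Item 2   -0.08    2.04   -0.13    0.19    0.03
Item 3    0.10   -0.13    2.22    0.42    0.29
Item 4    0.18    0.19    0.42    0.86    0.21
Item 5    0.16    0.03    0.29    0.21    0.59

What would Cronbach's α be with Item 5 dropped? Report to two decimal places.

Remaining items: Item 1, Item 2, Item 3, Item 4 (k = 4).
Σσ²ᵢ = 0.67 + 2.04 + 2.22 + 0.86 = 5.79
total variance = 5.79 + 2 × 0.68 = 7.15
α (item deleted) = (4/3)·(1 − 5.79/7.15) = 0.25

α = 0.25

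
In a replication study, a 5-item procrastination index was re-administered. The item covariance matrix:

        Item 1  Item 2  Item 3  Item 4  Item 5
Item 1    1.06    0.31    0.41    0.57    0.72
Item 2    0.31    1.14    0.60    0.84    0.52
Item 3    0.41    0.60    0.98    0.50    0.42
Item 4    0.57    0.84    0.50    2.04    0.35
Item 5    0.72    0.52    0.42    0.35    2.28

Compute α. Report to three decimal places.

α = 0.729

ΣVar(i) = 1.06 + 1.14 + 0.98 + 2.04 + 2.28 = 7.50
Σ_{i<j} σ_ij = 5.24
σ²_T = 7.50 + 2 × 5.24 = 17.98
α = (k/(k−1))·(1 − ΣVar(i)/σ²_T) = (5/4)·(1 − 7.50/17.98) = 0.729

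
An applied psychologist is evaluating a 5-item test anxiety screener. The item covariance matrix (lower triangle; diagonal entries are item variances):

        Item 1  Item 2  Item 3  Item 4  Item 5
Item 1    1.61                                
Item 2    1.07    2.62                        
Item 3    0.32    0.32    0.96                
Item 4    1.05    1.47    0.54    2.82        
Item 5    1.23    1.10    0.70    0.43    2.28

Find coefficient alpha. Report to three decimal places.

α = 0.769

Σσ²ᵢ = 1.61 + 2.62 + 0.96 + 2.82 + 2.28 = 10.29
Sum of off-diagonal covariances = 8.23
Var(T) = 10.29 + 2 × 8.23 = 26.75
α = (k/(k−1))·(1 − Σσ²ᵢ/Var(T)) = (5/4)·(1 − 10.29/26.75) = 0.769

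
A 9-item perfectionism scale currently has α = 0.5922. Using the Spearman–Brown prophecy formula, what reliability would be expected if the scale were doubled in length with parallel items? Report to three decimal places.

Length factor m = 2
α' = m·α / (1 + (m−1)·α)
   = 2 × 0.5922 / (1 + (2 − 1) × 0.5922)
   = 1.1844 / 1.5922 = 0.744

predicted reliability = 0.744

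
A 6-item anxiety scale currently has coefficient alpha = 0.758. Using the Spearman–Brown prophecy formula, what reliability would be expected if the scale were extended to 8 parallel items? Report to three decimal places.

predicted reliability = 0.807

Length factor m = 8/6 = 1.3333
α' = m·α / (1 + (m−1)·α)
   = 8/6 × 0.758 / (1 + (8/6 − 1) × 0.758)
   = 1.0107 / 1.2527 = 0.807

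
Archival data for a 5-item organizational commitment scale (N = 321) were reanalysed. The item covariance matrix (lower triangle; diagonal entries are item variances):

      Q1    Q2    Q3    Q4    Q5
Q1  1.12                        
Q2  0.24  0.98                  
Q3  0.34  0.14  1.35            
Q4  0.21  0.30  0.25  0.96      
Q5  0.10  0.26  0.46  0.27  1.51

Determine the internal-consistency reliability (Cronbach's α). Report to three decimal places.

Σσᵢ² = 1.12 + 0.98 + 1.35 + 0.96 + 1.51 = 5.92
Σ_{i<j} σ_ij = 2.57
Var(T) = 5.92 + 2 × 2.57 = 11.06
α = (k/(k−1))·(1 − Σσᵢ²/Var(T)) = (5/4)·(1 − 5.92/11.06) = 0.581

Cronbach's α = 0.581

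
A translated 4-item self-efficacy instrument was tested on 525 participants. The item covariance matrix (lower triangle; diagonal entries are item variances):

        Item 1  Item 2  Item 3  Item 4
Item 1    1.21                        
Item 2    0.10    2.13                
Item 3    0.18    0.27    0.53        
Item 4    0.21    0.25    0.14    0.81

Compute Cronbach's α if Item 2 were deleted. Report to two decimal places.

Cronbach's α = 0.44

Remaining items: Item 1, Item 3, Item 4 (k = 3).
Σσ²ᵢ = 1.21 + 0.53 + 0.81 = 2.55
Var(T) = 2.55 + 2 × 0.53 = 3.61
α (item deleted) = (3/2)·(1 − 2.55/3.61) = 0.44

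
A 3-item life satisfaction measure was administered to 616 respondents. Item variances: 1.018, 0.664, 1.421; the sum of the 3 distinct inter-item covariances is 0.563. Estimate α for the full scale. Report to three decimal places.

Σσ²ᵢ = 1.018 + 0.664 + 1.421 = 3.103
Sum of distinct covariances = 0.563
σ²_total = Σσ²ᵢ + 2·Σcov = 3.103 + 2 × 0.563 = 4.229
α = (3/2)·(1 − 3.103/4.229) = 0.399

α = 0.399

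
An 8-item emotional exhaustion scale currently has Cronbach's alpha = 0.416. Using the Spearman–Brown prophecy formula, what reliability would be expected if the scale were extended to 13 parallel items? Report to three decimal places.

predicted reliability = 0.537

Length factor m = 13/8 = 1.6250
α' = m·α / (1 + (m−1)·α)
   = 13/8 × 0.416 / (1 + (13/8 − 1) × 0.416)
   = 0.6760 / 1.2600 = 0.537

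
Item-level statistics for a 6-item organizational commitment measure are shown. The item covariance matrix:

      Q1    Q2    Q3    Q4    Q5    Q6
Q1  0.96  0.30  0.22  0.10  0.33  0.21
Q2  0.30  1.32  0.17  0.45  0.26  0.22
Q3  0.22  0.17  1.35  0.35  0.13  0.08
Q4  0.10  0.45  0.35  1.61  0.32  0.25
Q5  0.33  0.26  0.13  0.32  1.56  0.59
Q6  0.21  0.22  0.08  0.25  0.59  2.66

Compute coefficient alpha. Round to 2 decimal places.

coefficient alpha = 0.55

Σσ²ᵢ = 0.96 + 1.32 + 1.35 + 1.61 + 1.56 + 2.66 = 9.46
Σ_{i<j} σ_ij = 3.98
total variance = 9.46 + 2 × 3.98 = 17.42
α = (k/(k−1))·(1 − Σσ²ᵢ/total variance) = (6/5)·(1 − 9.46/17.42) = 0.55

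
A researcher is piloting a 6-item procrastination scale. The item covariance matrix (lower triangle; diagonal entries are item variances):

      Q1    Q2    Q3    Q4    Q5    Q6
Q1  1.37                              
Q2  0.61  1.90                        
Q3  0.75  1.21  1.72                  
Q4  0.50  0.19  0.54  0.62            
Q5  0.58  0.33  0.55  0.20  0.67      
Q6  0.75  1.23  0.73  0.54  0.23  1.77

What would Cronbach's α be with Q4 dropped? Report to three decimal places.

Remaining items: Q1, Q2, Q3, Q5, Q6 (k = 5).
ΣVar(i) = 1.37 + 1.90 + 1.72 + 0.67 + 1.77 = 7.43
Var(T) = 7.43 + 2 × 6.97 = 21.37
α (item deleted) = (5/4)·(1 − 7.43/21.37) = 0.815

Cronbach's α = 0.815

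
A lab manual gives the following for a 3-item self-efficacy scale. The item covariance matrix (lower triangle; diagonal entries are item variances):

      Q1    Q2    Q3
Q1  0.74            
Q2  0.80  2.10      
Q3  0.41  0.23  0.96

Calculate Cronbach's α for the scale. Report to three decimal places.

α = 0.647

sum of item variances = 0.74 + 2.10 + 0.96 = 3.80
Sum of the distinct covariances = 1.44
Var(T) = 3.80 + 2 × 1.44 = 6.68
α = (k/(k−1))·(1 − sum of item variances/Var(T)) = (3/2)·(1 − 3.80/6.68) = 0.647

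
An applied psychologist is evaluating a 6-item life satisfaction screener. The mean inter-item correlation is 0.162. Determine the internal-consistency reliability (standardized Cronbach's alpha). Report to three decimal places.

Standardized α = k·r̄ / (1 + (k−1)·r̄) = 6 × 0.162 / (1 + 5 × 0.162)
  = 0.9720 / 1.8100 = 0.537

standardized Cronbach's alpha = 0.537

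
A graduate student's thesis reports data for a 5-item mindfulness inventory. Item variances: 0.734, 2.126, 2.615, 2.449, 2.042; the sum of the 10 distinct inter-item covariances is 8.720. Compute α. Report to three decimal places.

Σσ²ᵢ = 0.734 + 2.126 + 2.615 + 2.449 + 2.042 = 9.966
Sum of distinct covariances = 8.720
Var(T) = Σσ²ᵢ + 2·Σcov = 9.966 + 2 × 8.720 = 27.406
α = (5/4)·(1 − 9.966/27.406) = 0.795

α = 0.795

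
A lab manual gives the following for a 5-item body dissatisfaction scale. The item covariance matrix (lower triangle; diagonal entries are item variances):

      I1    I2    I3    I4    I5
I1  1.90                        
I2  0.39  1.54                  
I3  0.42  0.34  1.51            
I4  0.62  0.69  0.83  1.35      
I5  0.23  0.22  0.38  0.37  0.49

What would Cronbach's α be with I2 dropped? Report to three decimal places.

Cronbach's α = 0.694

Remaining items: I1, I3, I4, I5 (k = 4).
sum of item variances = 1.90 + 1.51 + 1.35 + 0.49 = 5.25
σ²_T = 5.25 + 2 × 2.85 = 10.95
α (item deleted) = (4/3)·(1 − 5.25/10.95) = 0.694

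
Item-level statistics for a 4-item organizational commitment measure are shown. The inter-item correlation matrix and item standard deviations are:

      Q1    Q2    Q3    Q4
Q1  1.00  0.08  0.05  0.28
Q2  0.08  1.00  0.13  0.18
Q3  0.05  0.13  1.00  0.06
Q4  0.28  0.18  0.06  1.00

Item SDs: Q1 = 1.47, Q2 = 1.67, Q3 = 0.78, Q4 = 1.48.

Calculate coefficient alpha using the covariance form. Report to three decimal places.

Σσ²ᵢ = 1.47² + 1.67² + 0.78² + 1.48² = 7.7486
Covariances σ_ij = r_ij · s_i · s_j:
  σ(Q1,Q2) = 0.08 × 1.47 × 1.67 = 0.1964
  σ(Q1,Q3) = 0.05 × 1.47 × 0.78 = 0.0573
  σ(Q1,Q4) = 0.28 × 1.47 × 1.48 = 0.6092
  σ(Q2,Q3) = 0.13 × 1.67 × 0.78 = 0.1693
  σ(Q2,Q4) = 0.18 × 1.67 × 1.48 = 0.4449
  σ(Q3,Q4) = 0.06 × 0.78 × 1.48 = 0.0693
σ²_T = Σσ²ᵢ + 2·Σσ_ij = 7.7486 + 2 × 1.5464 = 10.8414
α = (4/3)·(1 − 7.7486/10.8414) = 0.380

α = 0.380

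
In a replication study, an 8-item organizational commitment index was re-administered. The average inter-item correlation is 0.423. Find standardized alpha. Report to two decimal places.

standardized alpha = 0.85

Standardized α = k·r̄ / (1 + (k−1)·r̄) = 8 × 0.423 / (1 + 7 × 0.423)
  = 3.3840 / 3.9610 = 0.85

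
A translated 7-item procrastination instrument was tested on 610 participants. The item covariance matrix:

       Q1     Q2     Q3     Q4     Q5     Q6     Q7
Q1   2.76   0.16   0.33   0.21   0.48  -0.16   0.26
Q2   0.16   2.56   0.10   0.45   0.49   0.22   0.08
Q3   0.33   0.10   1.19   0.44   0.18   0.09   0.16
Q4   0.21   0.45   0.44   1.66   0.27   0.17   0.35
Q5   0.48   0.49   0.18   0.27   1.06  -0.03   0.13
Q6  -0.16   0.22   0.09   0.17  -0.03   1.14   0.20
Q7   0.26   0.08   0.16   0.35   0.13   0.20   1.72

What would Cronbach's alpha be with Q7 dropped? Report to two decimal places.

Cronbach's alpha = 0.48

Remaining items: Q1, Q2, Q3, Q4, Q5, Q6 (k = 6).
sum of item variances = 2.76 + 2.56 + 1.19 + 1.66 + 1.06 + 1.14 = 10.37
σ²_total = 10.37 + 2 × 3.40 = 17.17
α (item deleted) = (6/5)·(1 − 10.37/17.17) = 0.48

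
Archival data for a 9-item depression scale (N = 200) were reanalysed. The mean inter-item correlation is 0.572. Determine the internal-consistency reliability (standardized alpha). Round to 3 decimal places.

Standardized α = k·r̄ / (1 + (k−1)·r̄) = 9 × 0.572 / (1 + 8 × 0.572)
  = 5.1480 / 5.5760 = 0.923

standardized alpha = 0.923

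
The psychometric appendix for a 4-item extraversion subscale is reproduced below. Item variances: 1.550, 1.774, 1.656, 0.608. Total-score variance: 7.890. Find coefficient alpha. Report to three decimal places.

α = 0.389

ΣVar(i) = 1.550 + 1.774 + 1.656 + 0.608 = 5.588
α = (k/(k−1))·(1 − ΣVar(i)/σ²_total) = (4/3)·(1 − 5.588/7.890) = 0.389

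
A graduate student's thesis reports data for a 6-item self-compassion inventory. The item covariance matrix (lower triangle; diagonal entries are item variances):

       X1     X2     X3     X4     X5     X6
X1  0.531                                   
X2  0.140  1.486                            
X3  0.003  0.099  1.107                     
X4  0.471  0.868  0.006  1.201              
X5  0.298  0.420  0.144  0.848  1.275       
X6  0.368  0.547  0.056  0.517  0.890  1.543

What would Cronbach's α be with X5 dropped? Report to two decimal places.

Remaining items: X1, X2, X3, X4, X6 (k = 5).
Σσ²ᵢ = 0.531 + 1.486 + 1.107 + 1.201 + 1.543 = 5.868
σ²_total = 5.868 + 2 × 3.075 = 12.018
α (item deleted) = (5/4)·(1 − 5.868/12.018) = 0.64

α = 0.64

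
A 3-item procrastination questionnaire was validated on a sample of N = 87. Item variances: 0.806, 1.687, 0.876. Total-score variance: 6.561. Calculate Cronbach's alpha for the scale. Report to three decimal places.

α = 0.730

Σσᵢ² = 0.806 + 1.687 + 0.876 = 3.369
α = (k/(k−1))·(1 − Σσᵢ²/total variance) = (3/2)·(1 − 3.369/6.561) = 0.730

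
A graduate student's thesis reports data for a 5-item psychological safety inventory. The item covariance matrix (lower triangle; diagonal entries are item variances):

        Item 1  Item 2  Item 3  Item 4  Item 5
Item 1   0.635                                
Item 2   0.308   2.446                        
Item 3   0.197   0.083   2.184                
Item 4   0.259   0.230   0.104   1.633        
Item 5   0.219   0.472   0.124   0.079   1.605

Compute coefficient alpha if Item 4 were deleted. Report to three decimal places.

coefficient alpha = 0.387

Remaining items: Item 1, Item 2, Item 3, Item 5 (k = 4).
ΣVar(i) = 0.635 + 2.446 + 2.184 + 1.605 = 6.870
σ²_T = 6.870 + 2 × 1.403 = 9.676
α (item deleted) = (4/3)·(1 − 6.870/9.676) = 0.387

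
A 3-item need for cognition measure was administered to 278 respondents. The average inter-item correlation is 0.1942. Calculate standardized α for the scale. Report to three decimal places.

Standardized α = k·r̄ / (1 + (k−1)·r̄) = 3 × 0.1942 / (1 + 2 × 0.1942)
  = 0.5826 / 1.3884 = 0.420

standardized α = 0.420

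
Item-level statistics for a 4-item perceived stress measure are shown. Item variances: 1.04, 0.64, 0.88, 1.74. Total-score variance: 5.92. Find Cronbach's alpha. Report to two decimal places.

α = 0.36

Σσᵢ² = 1.04 + 0.64 + 0.88 + 1.74 = 4.30
α = (k/(k−1))·(1 − Σσᵢ²/Var(T)) = (4/3)·(1 − 4.30/5.92) = 0.36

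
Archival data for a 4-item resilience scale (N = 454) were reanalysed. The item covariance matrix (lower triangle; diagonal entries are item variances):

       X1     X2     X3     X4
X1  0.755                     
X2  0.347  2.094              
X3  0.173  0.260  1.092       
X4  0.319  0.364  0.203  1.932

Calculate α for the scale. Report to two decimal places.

α = 0.48

sum of item variances = 0.755 + 2.094 + 1.092 + 1.932 = 5.873
Sum of off-diagonal covariances = 1.666
total variance = 5.873 + 2 × 1.666 = 9.205
α = (k/(k−1))·(1 − sum of item variances/total variance) = (4/3)·(1 − 5.873/9.205) = 0.48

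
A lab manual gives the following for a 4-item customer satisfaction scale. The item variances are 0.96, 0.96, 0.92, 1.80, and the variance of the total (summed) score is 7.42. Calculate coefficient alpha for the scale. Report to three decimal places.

coefficient alpha = 0.500

ΣVar(i) = 0.96 + 0.96 + 0.92 + 1.80 = 4.64
α = (k/(k−1))·(1 − ΣVar(i)/σ²_total) = (4/3)·(1 − 4.64/7.42) = 0.500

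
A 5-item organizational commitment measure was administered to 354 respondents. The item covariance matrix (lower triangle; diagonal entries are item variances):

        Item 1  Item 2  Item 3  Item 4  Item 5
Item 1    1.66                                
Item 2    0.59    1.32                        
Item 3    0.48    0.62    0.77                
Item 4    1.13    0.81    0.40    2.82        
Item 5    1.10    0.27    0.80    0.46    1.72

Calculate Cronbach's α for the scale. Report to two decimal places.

α = 0.77

sum of item variances = 1.66 + 1.32 + 0.77 + 2.82 + 1.72 = 8.29
Sum of off-diagonal covariances = 6.66
Var(T) = 8.29 + 2 × 6.66 = 21.61
α = (k/(k−1))·(1 − sum of item variances/Var(T)) = (5/4)·(1 − 8.29/21.61) = 0.77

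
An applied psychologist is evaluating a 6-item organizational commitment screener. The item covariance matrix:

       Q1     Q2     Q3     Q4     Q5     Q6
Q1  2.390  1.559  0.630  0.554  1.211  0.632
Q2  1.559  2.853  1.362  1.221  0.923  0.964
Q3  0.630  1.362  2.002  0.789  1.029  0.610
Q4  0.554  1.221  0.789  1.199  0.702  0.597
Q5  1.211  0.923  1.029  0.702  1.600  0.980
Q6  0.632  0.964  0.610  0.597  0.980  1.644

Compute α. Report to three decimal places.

Σσᵢ² = 2.390 + 2.853 + 2.002 + 1.199 + 1.600 + 1.644 = 11.688
Sum of off-diagonal covariances = 13.763
σ²_T = 11.688 + 2 × 13.763 = 39.214
α = (k/(k−1))·(1 − Σσᵢ²/σ²_T) = (6/5)·(1 − 11.688/39.214) = 0.842

α = 0.842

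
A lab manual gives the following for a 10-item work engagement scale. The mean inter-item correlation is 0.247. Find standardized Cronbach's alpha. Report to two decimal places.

α = 0.77

Standardized α = k·r̄ / (1 + (k−1)·r̄) = 10 × 0.247 / (1 + 9 × 0.247)
  = 2.4700 / 3.2230 = 0.77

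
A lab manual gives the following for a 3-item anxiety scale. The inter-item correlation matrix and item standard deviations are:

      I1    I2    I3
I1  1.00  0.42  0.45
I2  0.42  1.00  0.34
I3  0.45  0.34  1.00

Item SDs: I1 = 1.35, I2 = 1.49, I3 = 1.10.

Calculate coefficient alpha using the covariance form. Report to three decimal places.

α = 0.661

Σσ²ᵢ = 1.35² + 1.49² + 1.10² = 5.2526
Covariances σ_ij = r_ij · s_i · s_j:
  σ(I1,I2) = 0.42 × 1.35 × 1.49 = 0.8448
  σ(I1,I3) = 0.45 × 1.35 × 1.10 = 0.6683
  σ(I2,I3) = 0.34 × 1.49 × 1.10 = 0.5573
σ²_T = Σσ²ᵢ + 2·Σσ_ij = 5.2526 + 2 × 2.0704 = 9.3934
α = (3/2)·(1 − 5.2526/9.3934) = 0.661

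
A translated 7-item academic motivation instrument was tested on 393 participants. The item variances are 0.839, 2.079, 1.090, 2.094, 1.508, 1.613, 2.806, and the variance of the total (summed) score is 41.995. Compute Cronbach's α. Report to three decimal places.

Σσ²ᵢ = 0.839 + 2.079 + 1.090 + 2.094 + 1.508 + 1.613 + 2.806 = 12.029
α = (k/(k−1))·(1 − Σσ²ᵢ/σ²_total) = (7/6)·(1 − 12.029/41.995) = 0.832

α = 0.832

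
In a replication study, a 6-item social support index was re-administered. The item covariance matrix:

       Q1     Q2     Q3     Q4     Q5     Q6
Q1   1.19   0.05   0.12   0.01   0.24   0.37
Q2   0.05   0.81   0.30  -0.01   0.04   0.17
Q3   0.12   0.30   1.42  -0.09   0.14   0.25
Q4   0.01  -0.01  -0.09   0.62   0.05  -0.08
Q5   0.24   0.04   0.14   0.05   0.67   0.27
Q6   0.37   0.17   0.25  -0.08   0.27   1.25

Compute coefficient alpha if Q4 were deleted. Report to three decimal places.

coefficient alpha = 0.528

Remaining items: Q1, Q2, Q3, Q5, Q6 (k = 5).
sum of item variances = 1.19 + 0.81 + 1.42 + 0.67 + 1.25 = 5.34
total variance = 5.34 + 2 × 1.95 = 9.24
α (item deleted) = (5/4)·(1 − 5.34/9.24) = 0.528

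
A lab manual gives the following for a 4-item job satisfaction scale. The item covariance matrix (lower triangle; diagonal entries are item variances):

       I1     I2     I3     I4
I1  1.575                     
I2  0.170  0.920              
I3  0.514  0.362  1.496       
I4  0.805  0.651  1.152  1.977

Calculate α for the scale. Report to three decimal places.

Σσᵢ² = 1.575 + 0.920 + 1.496 + 1.977 = 5.968
Σ_{i<j} σ_ij = 3.654
Var(T) = 5.968 + 2 × 3.654 = 13.276
α = (k/(k−1))·(1 − Σσᵢ²/Var(T)) = (4/3)·(1 − 5.968/13.276) = 0.734

α = 0.734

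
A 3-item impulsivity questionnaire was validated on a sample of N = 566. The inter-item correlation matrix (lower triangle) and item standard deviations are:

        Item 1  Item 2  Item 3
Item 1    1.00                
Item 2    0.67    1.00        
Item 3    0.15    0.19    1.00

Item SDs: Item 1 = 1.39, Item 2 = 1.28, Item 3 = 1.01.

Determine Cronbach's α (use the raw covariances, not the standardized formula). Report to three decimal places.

Σσ²ᵢ = 1.39² + 1.28² + 1.01² = 4.5906
Covariances σ_ij = r_ij · s_i · s_j:
  σ(Item 1,Item 2) = 0.67 × 1.39 × 1.28 = 1.1921
  σ(Item 1,Item 3) = 0.15 × 1.39 × 1.01 = 0.2106
  σ(Item 2,Item 3) = 0.19 × 1.28 × 1.01 = 0.2456
σ²_T = Σσ²ᵢ + 2·Σσ_ij = 4.5906 + 2 × 1.6483 = 7.8872
α = (3/2)·(1 − 4.5906/7.8872) = 0.627

α = 0.627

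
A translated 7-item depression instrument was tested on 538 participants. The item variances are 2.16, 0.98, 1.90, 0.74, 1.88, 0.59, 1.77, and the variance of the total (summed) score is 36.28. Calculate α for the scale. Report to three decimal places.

α = 0.844

ΣVar(i) = 2.16 + 0.98 + 1.90 + 0.74 + 1.88 + 0.59 + 1.77 = 10.02
α = (k/(k−1))·(1 − ΣVar(i)/σ²_T) = (7/6)·(1 − 10.02/36.28) = 0.844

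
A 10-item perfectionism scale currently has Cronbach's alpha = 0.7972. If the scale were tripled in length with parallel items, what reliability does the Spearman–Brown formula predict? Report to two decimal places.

Length factor m = 3
α' = m·α / (1 + (m−1)·α)
   = 3 × 0.7972 / (1 + (3 − 1) × 0.7972)
   = 2.3916 / 2.5944 = 0.92

predicted reliability = 0.92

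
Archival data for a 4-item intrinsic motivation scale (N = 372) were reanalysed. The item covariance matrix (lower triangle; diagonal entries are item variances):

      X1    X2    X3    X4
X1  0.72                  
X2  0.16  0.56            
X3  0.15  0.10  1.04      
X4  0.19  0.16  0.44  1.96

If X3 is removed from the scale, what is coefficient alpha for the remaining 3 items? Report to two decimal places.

Remaining items: X1, X2, X4 (k = 3).
Σσ²ᵢ = 0.72 + 0.56 + 1.96 = 3.24
σ²_total = 3.24 + 2 × 0.51 = 4.26
α (item deleted) = (3/2)·(1 − 3.24/4.26) = 0.36

coefficient alpha = 0.36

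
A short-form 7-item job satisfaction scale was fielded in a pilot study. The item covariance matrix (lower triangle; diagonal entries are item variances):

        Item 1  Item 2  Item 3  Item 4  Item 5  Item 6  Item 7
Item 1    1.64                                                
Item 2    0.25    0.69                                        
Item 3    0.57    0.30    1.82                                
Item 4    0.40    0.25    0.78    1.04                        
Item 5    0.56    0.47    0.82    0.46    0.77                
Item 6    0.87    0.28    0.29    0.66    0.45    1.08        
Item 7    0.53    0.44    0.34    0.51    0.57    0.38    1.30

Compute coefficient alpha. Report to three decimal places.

ΣVar(i) = 1.64 + 0.69 + 1.82 + 1.04 + 0.77 + 1.08 + 1.30 = 8.34
Sum of the distinct covariances = 10.18
total variance = 8.34 + 2 × 10.18 = 28.70
α = (k/(k−1))·(1 − ΣVar(i)/total variance) = (7/6)·(1 − 8.34/28.70) = 0.828

α = 0.828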